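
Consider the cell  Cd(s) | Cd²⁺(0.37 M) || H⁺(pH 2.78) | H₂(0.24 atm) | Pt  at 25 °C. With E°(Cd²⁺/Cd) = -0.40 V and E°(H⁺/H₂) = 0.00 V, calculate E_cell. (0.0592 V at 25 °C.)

0.27 V

The hydrogen couple is the cathode, so E°_cell = 0.40 V; n = 2.
[H⁺] = 10^(−2.78) = 0.0017 M, and Q = [Cd²⁺]·P(H₂) / [H⁺]^2 = 3.22 × 10^4.
E = E° − (0.0592/2) log Q = 0.40 − (0.0592/2)(4.508) = 0.267 V.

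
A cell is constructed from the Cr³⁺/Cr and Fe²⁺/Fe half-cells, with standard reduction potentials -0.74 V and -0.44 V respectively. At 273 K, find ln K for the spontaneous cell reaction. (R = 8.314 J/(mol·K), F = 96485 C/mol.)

ln K = 76.5

E°_cell = -0.44 − (-0.74) = 0.30 V, with n = 6 electrons transferred.
At equilibrium E = 0, so the Nernst equation gives ln K = nFE°/RT = (6)(96485)(0.30)/((8.314)(273)) = 76.52.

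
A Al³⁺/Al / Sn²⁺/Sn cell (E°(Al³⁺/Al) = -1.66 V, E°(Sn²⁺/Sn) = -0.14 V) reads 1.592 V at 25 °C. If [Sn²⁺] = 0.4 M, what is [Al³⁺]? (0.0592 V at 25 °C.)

From the Nernst equation, log Q = n(E° − E)/0.0592 = 6(1.52 − 1.592)/0.0592 = -7.297, so Q = 5.04 × 10^-8.
With Q = [Al³⁺]^2/[Sn²⁺]^3 and the known concentrations, [Al³⁺]^2 in the numerator gives [Al³⁺] = 5.7 × 10^-5 M.

5.7 × 10^-5 M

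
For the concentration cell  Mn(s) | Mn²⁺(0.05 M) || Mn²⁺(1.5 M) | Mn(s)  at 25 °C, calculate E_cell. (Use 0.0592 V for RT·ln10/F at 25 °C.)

Both half-cells are Mn²⁺/Mn, so E°_cell = 0. The concentrated side is the cathode; the cell reaction moves Mn²⁺ from high to low concentration with n = 2.
Q = [Mn²⁺]_dilute/[Mn²⁺]_conc = 0.05/1.5 = 0.0333.
E = 0 − (0.0592/2) log Q = −(0.0592/2)(-1.477) = 0.0437 V.

0.044 V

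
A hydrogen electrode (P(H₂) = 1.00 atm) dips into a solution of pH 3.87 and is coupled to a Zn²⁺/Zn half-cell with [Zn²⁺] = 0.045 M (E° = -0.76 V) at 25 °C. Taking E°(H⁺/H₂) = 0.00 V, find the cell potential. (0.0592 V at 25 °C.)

0.57 V

The hydrogen couple is the cathode, so E°_cell = 0.76 V; n = 2.
[H⁺] = 10^(−3.87) = 1.3 × 10^-4 M, and Q = [Zn²⁺]·P(H₂) / [H⁺]^2 = 2.47 × 10^6.
E = E° − (0.0592/2) log Q = 0.76 − (0.0592/2)(6.393) = 0.571 V.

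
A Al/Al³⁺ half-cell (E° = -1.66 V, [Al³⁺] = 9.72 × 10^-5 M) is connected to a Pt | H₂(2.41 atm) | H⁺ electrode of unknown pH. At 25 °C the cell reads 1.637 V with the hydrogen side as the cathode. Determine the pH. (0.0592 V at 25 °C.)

E°_cell = 1.66 V and n = 6.
log Q = n(E° − E)/0.0592 = 6×(1.66 − 1.637)/0.0592 = 2.331.
With Q = [Al³⁺]^2·P(H₂)^3 / [H⁺]^6, solving for [H⁺] gives log[H⁺] = -1.535, so pH = 1.53.

pH = 1.53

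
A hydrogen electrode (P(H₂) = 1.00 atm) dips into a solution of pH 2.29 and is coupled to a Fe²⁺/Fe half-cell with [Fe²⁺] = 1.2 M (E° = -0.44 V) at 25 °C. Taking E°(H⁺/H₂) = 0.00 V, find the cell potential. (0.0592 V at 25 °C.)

0.30 V

The hydrogen couple is the cathode, so E°_cell = 0.44 V; n = 2.
[H⁺] = 10^(−2.29) = 0.0051 M, and Q = [Fe²⁺]·P(H₂) / [H⁺]^2 = 4.56 × 10^4.
E = E° − (0.0592/2) log Q = 0.44 − (0.0592/2)(4.659) = 0.302 V.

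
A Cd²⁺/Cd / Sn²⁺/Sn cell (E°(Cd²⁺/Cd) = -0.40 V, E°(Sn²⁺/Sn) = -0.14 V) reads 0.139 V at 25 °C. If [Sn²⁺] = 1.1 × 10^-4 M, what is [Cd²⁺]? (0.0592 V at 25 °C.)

1.3 M

From the Nernst equation, log Q = n(E° − E)/0.0592 = 2(0.26 − 0.139)/0.0592 = 4.088, so Q = 1.22 × 10^4.
With Q = [Cd²⁺]/[Sn²⁺] and the known concentrations, [Cd²⁺] in the numerator gives [Cd²⁺] = 1.3 M.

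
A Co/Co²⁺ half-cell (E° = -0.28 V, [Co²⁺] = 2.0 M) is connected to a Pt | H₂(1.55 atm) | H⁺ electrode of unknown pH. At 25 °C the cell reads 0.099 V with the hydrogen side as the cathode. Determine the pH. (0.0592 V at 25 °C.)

pH = 2.81

E°_cell = 0.28 V and n = 2.
log Q = n(E° − E)/0.0592 = 2×(0.28 − 0.099)/0.0592 = 6.115.
With Q = [Co²⁺]·P(H₂) / [H⁺]^2, solving for [H⁺] gives log[H⁺] = -2.812, so pH = 2.81.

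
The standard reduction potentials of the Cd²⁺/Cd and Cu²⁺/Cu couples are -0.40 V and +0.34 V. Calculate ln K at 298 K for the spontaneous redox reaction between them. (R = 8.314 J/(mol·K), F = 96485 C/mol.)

ln K = 57.6

E°_cell = +0.34 − (-0.40) = 0.74 V, with n = 2 electrons transferred.
At equilibrium E = 0, so the Nernst equation gives ln K = nFE°/RT = (2)(96485)(0.74)/((8.314)(298)) = 57.64.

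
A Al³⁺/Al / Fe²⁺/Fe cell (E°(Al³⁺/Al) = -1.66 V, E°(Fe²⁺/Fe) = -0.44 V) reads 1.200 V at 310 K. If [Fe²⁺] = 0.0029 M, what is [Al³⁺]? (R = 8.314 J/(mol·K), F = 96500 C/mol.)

0.0015 M

From the Nernst equation, ln Q = nF(E° − E)/RT = 6×96500×(1.22 − 1.200)/(8.314×310) = 4.493, so Q = 89.4.
With Q = [Al³⁺]^2/[Fe²⁺]^3 and the known concentrations, [Al³⁺]^2 in the numerator gives [Al³⁺] = 0.0015 M.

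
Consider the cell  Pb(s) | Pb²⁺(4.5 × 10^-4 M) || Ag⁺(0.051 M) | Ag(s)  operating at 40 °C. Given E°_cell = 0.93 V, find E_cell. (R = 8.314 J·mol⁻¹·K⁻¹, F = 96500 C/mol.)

Balancing electrons gives n = 2; the reaction quotient is Q = [Pb²⁺]/[Ag⁺]^2 = 0.173.
E = E° − (RT/nF) ln Q = 0.93 − (8.314×313)/(2×96500) × (-1.754) = 0.930 + 0.024 = 0.954 V.

0.954 V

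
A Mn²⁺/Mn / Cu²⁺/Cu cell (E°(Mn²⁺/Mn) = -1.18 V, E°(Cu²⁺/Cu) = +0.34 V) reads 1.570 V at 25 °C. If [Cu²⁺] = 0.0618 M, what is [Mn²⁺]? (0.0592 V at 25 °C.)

From the Nernst equation, log Q = n(E° − E)/0.0592 = 2(1.52 − 1.570)/0.0592 = -1.689, so Q = 0.0205.
With Q = [Mn²⁺]/[Cu²⁺] and the known concentrations, [Mn²⁺] in the numerator gives [Mn²⁺] = 0.0013 M.

0.0013 M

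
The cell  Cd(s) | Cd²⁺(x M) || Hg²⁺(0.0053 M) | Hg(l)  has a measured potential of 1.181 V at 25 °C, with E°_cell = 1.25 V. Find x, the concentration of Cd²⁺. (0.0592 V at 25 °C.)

From the Nernst equation, log Q = n(E° − E)/0.0592 = 2(1.25 − 1.181)/0.0592 = 2.331, so Q = 214.
With Q = [Cd²⁺]/[Hg²⁺] and the known concentrations, [Cd²⁺] in the numerator gives [Cd²⁺] = 1.1 M.

1.1 M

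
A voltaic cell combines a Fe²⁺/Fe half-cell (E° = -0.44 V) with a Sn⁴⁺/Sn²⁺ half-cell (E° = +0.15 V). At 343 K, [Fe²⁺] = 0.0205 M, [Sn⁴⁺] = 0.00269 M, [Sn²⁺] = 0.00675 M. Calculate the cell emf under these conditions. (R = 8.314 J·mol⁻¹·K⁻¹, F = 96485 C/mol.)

0.634 V

The Sn⁴⁺/Sn²⁺ couple has the higher reduction potential and acts as the cathode, so E°_cell = +0.15 − (-0.44) = 0.59 V.
Balancing electrons gives n = 2; the reaction quotient is Q = [Fe²⁺]·[Sn²⁺]/[Sn⁴⁺] = 0.0514.
E = E° − (RT/nF) ln Q = 0.59 − (8.314×343)/(2×96485) × (-2.967) = 0.590 + 0.044 = 0.634 V.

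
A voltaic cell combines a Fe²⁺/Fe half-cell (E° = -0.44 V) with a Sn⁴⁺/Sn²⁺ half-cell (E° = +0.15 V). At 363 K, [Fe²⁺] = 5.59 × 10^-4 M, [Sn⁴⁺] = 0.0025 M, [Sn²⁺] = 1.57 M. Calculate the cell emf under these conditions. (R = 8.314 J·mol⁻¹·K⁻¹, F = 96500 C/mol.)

0.606 V

The Sn⁴⁺/Sn²⁺ couple has the higher reduction potential and acts as the cathode, so E°_cell = +0.15 − (-0.44) = 0.59 V.
Balancing electrons gives n = 2; the reaction quotient is Q = [Fe²⁺]·[Sn²⁺]/[Sn⁴⁺] = 0.351.
E = E° − (RT/nF) ln Q = 0.59 − (8.314×363)/(2×96500) × (-1.047) = 0.590 + 0.016 = 0.606 V.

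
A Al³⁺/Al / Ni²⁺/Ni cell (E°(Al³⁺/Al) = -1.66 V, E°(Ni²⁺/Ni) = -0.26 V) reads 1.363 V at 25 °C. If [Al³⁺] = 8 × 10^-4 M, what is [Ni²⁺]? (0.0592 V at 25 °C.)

From the Nernst equation, log Q = n(E° − E)/0.0592 = 6(1.40 − 1.363)/0.0592 = 3.750, so Q = 5620.
With Q = [Al³⁺]^2/[Ni²⁺]^3 and the known concentrations, [Ni²⁺]^3 in the denominator gives [Ni²⁺] = 4.8 × 10^-4 M.

4.8 × 10^-4 M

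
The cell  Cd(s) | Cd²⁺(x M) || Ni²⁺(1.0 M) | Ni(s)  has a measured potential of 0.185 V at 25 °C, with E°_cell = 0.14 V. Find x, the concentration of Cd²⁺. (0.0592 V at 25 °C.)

0.03 M

From the Nernst equation, log Q = n(E° − E)/0.0592 = 2(0.14 − 0.185)/0.0592 = -1.520, so Q = 0.0302.
With Q = [Cd²⁺]/[Ni²⁺] and the known concentrations, [Cd²⁺] in the numerator gives [Cd²⁺] = 0.03 M.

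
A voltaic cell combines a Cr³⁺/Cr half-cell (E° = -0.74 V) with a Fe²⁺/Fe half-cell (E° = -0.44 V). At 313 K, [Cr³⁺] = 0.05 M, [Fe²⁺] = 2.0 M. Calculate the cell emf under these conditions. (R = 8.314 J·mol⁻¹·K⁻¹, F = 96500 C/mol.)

The Fe²⁺/Fe couple has the higher reduction potential and acts as the cathode, so E°_cell = -0.44 − (-0.74) = 0.30 V.
Balancing electrons gives n = 6; the reaction quotient is Q = [Cr³⁺]^2/[Fe²⁺]^3 = 3.13 × 10^-4.
E = E° − (RT/nF) ln Q = 0.30 − (8.314×313)/(6×96500) × (-8.071) = 0.300 + 0.036 = 0.336 V.

0.336 V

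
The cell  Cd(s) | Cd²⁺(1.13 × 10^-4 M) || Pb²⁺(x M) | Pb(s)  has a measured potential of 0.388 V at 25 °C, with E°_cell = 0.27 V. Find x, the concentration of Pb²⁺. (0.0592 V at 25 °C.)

From the Nernst equation, log Q = n(E° − E)/0.0592 = 2(0.27 − 0.388)/0.0592 = -3.986, so Q = 1.03 × 10^-4.
With Q = [Cd²⁺]/[Pb²⁺] and the known concentrations, [Pb²⁺] in the denominator gives [Pb²⁺] = 1.1 M.

1.1 M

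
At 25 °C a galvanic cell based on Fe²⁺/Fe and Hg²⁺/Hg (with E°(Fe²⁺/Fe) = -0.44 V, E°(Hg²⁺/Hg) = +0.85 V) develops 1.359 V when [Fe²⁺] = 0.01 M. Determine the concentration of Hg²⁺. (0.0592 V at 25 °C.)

2.1 M

From the Nernst equation, log Q = n(E° − E)/0.0592 = 2(1.29 − 1.359)/0.0592 = -2.331, so Q = 0.00467.
With Q = [Fe²⁺]/[Hg²⁺] and the known concentrations, [Hg²⁺] in the denominator gives [Hg²⁺] = 2.1 M.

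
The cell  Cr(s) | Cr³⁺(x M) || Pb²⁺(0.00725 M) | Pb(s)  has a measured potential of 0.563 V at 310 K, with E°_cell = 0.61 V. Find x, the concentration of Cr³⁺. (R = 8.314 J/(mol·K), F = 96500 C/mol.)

0.12 M

From the Nernst equation, ln Q = nF(E° − E)/RT = 6×96500×(0.61 − 0.563)/(8.314×310) = 10.559, so Q = 3.85 × 10^4.
With Q = [Cr³⁺]^2/[Pb²⁺]^3 and the known concentrations, [Cr³⁺]^2 in the numerator gives [Cr³⁺] = 0.12 M.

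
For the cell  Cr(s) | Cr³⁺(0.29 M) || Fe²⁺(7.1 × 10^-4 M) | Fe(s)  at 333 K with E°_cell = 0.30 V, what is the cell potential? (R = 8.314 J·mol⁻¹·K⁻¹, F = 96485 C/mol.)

Balancing electrons gives n = 6; the reaction quotient is Q = [Cr³⁺]^2/[Fe²⁺]^3 = 2.35 × 10^8.
E = E° − (RT/nF) ln Q = 0.30 − (8.314×333)/(6×96485) × (19.275) = 0.300 − 0.092 = 0.208 V.

0.208 V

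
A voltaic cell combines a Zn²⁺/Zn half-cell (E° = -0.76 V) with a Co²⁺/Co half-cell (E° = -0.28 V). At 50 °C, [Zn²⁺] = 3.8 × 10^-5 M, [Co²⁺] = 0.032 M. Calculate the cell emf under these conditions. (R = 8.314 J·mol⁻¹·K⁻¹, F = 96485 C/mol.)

The Co²⁺/Co couple has the higher reduction potential and acts as the cathode, so E°_cell = -0.28 − (-0.76) = 0.48 V.
Balancing electrons gives n = 2; the reaction quotient is Q = [Zn²⁺]/[Co²⁺] = 0.00119.
E = E° − (RT/nF) ln Q = 0.48 − (8.314×323)/(2×96485) × (-6.736) = 0.480 + 0.094 = 0.574 V.

0.574 V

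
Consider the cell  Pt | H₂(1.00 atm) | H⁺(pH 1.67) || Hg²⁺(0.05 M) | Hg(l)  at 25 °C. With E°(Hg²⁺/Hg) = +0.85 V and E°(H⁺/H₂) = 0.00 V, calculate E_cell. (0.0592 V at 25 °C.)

The Hg²⁺/Hg couple is the cathode, so E°_cell = 0.85 V; n = 2.
[H⁺] = 10^(−1.67) = 0.021 M, and Q = [H⁺]^2 / ([Hg²⁺]·P(H₂)) = 0.00914.
E = E° − (0.0592/2) log Q = 0.85 − (0.0592/2)(-2.039) = 0.910 V.

0.91 V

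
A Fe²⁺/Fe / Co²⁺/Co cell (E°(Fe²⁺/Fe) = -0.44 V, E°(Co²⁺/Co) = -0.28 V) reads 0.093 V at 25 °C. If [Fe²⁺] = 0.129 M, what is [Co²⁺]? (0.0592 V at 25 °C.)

From the Nernst equation, log Q = n(E° − E)/0.0592 = 2(0.16 − 0.093)/0.0592 = 2.264, so Q = 183.
With Q = [Fe²⁺]/[Co²⁺] and the known concentrations, [Co²⁺] in the denominator gives [Co²⁺] = 7 × 10^-4 M.

7 × 10^-4 M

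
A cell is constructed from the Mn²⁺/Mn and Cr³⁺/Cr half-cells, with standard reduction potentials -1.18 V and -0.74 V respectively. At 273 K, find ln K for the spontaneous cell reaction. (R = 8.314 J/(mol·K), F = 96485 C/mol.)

E°_cell = -0.74 − (-1.18) = 0.44 V, with n = 6 electrons transferred.
At equilibrium E = 0, so the Nernst equation gives ln K = nFE°/RT = (6)(96485)(0.44)/((8.314)(273)) = 112.23.

ln K = 112.2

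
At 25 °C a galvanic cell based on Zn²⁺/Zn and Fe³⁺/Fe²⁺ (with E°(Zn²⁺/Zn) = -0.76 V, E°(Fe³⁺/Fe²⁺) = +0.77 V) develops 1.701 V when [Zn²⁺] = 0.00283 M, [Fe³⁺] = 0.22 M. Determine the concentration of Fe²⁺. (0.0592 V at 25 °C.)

From the Nernst equation, log Q = n(E° − E)/0.0592 = 2(1.53 − 1.701)/0.0592 = -5.777, so Q = 1.67 × 10^-6.
With Q = [Zn²⁺]·[Fe²⁺]^2/[Fe³⁺]^2 and the known concentrations, [Fe²⁺]^2 in the numerator gives [Fe²⁺] = 0.0053 M.

0.0053 M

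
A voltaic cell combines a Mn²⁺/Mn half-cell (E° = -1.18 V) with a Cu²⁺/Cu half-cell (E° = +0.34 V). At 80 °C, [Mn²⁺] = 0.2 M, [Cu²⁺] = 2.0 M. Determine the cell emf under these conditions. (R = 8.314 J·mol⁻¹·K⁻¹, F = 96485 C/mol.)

1.56 V

The Cu²⁺/Cu couple has the higher reduction potential and acts as the cathode, so E°_cell = +0.34 − (-1.18) = 1.52 V.
Balancing electrons gives n = 2; the reaction quotient is Q = [Mn²⁺]/[Cu²⁺] = 0.100.
E = E° − (RT/nF) ln Q = 1.52 − (8.314×353)/(2×96485) × (-2.303) = 1.520 + 0.035 = 1.555 V.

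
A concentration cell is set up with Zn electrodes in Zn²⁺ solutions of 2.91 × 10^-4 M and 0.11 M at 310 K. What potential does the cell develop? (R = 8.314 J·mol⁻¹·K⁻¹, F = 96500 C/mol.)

Both half-cells are Zn²⁺/Zn, so E°_cell = 0. The concentrated side is the cathode; the cell reaction moves Zn²⁺ from high to low concentration with n = 2.
Q = [Zn²⁺]_dilute/[Zn²⁺]_conc = 2.91 × 10^-4/0.11 = 0.00265.
E = 0 − (RT/nF) ln Q = −((8.314×310)/(2×96500))(-5.935) = 0.0793 V.

0.079 V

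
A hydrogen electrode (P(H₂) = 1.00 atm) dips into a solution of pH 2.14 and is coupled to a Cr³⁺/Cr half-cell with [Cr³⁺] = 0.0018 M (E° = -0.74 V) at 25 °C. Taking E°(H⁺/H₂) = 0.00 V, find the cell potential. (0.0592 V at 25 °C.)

0.67 V

The hydrogen couple is the cathode, so E°_cell = 0.74 V; n = 6.
[H⁺] = 10^(−2.14) = 0.0072 M, and Q = [Cr³⁺]^2·P(H₂)^3 / [H⁺]^6 = 2.24 × 10^7.
E = E° − (0.0592/6) log Q = 0.74 − (0.0592/6)(7.351) = 0.667 V.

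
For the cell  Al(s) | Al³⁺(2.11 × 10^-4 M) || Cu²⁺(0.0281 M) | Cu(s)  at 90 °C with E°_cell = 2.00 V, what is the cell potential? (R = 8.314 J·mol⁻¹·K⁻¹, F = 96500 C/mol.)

Balancing electrons gives n = 6; the reaction quotient is Q = [Al³⁺]^2/[Cu²⁺]^3 = 0.00201.
E = E° − (RT/nF) ln Q = 2.00 − (8.314×363)/(6×96500) × (-6.211) = 2.000 + 0.032 = 2.032 V.

2.03 V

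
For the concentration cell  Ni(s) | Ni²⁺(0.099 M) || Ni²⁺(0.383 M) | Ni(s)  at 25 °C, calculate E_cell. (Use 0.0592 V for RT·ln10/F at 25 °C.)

0.017 V

Both half-cells are Ni²⁺/Ni, so E°_cell = 0. The concentrated side is the cathode; the cell reaction moves Ni²⁺ from high to low concentration with n = 2.
Q = [Ni²⁺]_dilute/[Ni²⁺]_conc = 0.099/0.383 = 0.258.
E = 0 − (0.0592/2) log Q = −(0.0592/2)(-0.588) = 0.0174 V.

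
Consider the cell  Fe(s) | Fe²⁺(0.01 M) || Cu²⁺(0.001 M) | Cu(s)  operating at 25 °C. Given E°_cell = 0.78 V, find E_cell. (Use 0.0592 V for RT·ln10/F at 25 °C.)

0.750 V

Balancing electrons gives n = 2; the reaction quotient is Q = [Fe²⁺]/[Cu²⁺] = 10.0.
At 25 °C, E = E° − (0.0592/n) log Q = 0.78 − (0.0592/2)(1.000) = 0.780 − 0.030 = 0.750 V.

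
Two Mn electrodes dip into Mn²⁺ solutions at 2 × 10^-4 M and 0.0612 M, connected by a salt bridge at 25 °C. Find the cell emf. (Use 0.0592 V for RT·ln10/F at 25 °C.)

Both half-cells are Mn²⁺/Mn, so E°_cell = 0. The concentrated side is the cathode; the cell reaction moves Mn²⁺ from high to low concentration with n = 2.
Q = [Mn²⁺]_dilute/[Mn²⁺]_conc = 2 × 10^-4/0.0612 = 0.00327.
E = 0 − (0.0592/2) log Q = −(0.0592/2)(-2.486) = 0.0736 V.

0.074 V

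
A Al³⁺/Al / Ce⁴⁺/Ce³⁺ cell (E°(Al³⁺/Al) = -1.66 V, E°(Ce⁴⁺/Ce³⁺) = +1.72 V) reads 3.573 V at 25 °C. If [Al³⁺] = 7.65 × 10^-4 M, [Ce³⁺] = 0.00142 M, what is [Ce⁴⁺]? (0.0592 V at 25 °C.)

0.24 M

From the Nernst equation, log Q = n(E° − E)/0.0592 = 3(3.38 − 3.573)/0.0592 = -9.780, so Q = 1.66 × 10^-10.
With Q = [Al³⁺]·[Ce³⁺]^3/[Ce⁴⁺]^3 and the known concentrations, [Ce⁴⁺]^3 in the denominator gives [Ce⁴⁺] = 0.24 M.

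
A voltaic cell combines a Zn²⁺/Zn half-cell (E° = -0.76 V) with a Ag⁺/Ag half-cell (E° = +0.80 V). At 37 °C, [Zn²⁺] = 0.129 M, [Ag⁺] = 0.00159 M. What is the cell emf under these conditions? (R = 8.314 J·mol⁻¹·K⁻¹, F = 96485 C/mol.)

1.42 V

The Ag⁺/Ag couple has the higher reduction potential and acts as the cathode, so E°_cell = +0.80 − (-0.76) = 1.56 V.
Balancing electrons gives n = 2; the reaction quotient is Q = [Zn²⁺]/[Ag⁺]^2 = 5.1 × 10^4.
E = E° − (RT/nF) ln Q = 1.56 − (8.314×310)/(2×96485) × (10.840) = 1.560 − 0.145 = 1.415 V.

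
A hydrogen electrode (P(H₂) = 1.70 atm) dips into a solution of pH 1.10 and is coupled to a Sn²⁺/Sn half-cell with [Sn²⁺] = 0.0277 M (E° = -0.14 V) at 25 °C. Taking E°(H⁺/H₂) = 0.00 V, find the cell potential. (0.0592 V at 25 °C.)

The hydrogen couple is the cathode, so E°_cell = 0.14 V; n = 2.
[H⁺] = 10^(−1.10) = 0.079 M, and Q = [Sn²⁺]·P(H₂) / [H⁺]^2 = 7.46.
E = E° − (0.0592/2) log Q = 0.14 − (0.0592/2)(0.873) = 0.114 V.

0.11 V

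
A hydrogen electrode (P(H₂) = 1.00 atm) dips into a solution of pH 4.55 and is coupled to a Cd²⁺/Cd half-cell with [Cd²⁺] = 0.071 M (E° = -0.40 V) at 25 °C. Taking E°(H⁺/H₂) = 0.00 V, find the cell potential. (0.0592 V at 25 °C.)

0.16 V

The hydrogen couple is the cathode, so E°_cell = 0.40 V; n = 2.
[H⁺] = 10^(−4.55) = 2.8 × 10^-5 M, and Q = [Cd²⁺]·P(H₂) / [H⁺]^2 = 8.94 × 10^7.
E = E° − (0.0592/2) log Q = 0.40 − (0.0592/2)(7.951) = 0.165 V.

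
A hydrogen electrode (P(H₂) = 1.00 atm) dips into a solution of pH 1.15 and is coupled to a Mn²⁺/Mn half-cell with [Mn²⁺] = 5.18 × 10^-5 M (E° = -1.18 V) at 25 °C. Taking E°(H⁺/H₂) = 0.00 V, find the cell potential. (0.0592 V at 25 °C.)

The hydrogen couple is the cathode, so E°_cell = 1.18 V; n = 2.
[H⁺] = 10^(−1.15) = 0.071 M, and Q = [Mn²⁺]·P(H₂) / [H⁺]^2 = 0.0103.
E = E° − (0.0592/2) log Q = 1.18 − (0.0592/2)(-1.986) = 1.239 V.

1.24 V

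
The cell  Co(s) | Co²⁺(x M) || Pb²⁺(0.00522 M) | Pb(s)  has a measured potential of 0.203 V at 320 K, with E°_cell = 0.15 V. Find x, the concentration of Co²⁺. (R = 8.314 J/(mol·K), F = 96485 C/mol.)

From the Nernst equation, ln Q = nF(E° − E)/RT = 2×96485×(0.15 − 0.203)/(8.314×320) = -3.844, so Q = 0.0214.
With Q = [Co²⁺]/[Pb²⁺] and the known concentrations, [Co²⁺] in the numerator gives [Co²⁺] = 1.1 × 10^-4 M.

1.1 × 10^-4 M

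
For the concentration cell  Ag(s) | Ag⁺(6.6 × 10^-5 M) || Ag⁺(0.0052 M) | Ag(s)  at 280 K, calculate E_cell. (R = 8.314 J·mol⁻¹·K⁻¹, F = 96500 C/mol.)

Both half-cells are Ag⁺/Ag, so E°_cell = 0. The concentrated side is the cathode; the cell reaction moves Ag⁺ from high to low concentration with n = 1.
Q = [Ag⁺]_dilute/[Ag⁺]_conc = 6.6 × 10^-5/0.0052 = 0.0127.
E = 0 − (RT/nF) ln Q = −((8.314×280)/(1×96500))(-4.367) = 0.1053 V.

0.11 V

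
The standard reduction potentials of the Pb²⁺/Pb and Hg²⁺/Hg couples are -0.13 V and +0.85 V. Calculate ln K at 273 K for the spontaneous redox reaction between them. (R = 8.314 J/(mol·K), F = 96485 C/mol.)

E°_cell = +0.85 − (-0.13) = 0.98 V, with n = 2 electrons transferred.
At equilibrium E = 0, so the Nernst equation gives ln K = nFE°/RT = (2)(96485)(0.98)/((8.314)(273)) = 83.32.

ln K = 83.3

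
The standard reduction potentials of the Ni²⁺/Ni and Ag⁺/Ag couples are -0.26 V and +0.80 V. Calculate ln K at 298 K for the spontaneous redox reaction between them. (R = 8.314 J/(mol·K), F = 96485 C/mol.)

E°_cell = +0.80 − (-0.26) = 1.06 V, with n = 2 electrons transferred.
At equilibrium E = 0, so the Nernst equation gives ln K = nFE°/RT = (2)(96485)(1.06)/((8.314)(298)) = 82.56.

ln K = 82.6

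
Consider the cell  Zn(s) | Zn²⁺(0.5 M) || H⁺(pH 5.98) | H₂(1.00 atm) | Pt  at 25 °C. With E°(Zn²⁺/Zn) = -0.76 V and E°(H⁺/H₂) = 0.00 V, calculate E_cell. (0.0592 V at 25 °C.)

0.41 V

The hydrogen couple is the cathode, so E°_cell = 0.76 V; n = 2.
[H⁺] = 10^(−5.98) = 1 × 10^-6 M, and Q = [Zn²⁺]·P(H₂) / [H⁺]^2 = 4.56 × 10^11.
E = E° − (0.0592/2) log Q = 0.76 − (0.0592/2)(11.659) = 0.415 V.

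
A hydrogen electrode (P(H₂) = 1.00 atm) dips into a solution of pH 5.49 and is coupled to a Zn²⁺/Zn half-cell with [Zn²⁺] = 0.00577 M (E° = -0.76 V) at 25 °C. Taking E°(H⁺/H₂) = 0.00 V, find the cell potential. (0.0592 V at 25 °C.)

0.50 V

The hydrogen couple is the cathode, so E°_cell = 0.76 V; n = 2.
[H⁺] = 10^(−5.49) = 3.2 × 10^-6 M, and Q = [Zn²⁺]·P(H₂) / [H⁺]^2 = 5.51 × 10^8.
E = E° − (0.0592/2) log Q = 0.76 − (0.0592/2)(8.741) = 0.501 V.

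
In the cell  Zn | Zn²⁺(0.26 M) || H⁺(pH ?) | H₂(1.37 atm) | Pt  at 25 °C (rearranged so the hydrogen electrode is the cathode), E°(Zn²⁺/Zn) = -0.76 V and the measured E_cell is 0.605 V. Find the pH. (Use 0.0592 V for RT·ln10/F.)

pH = 2.84

E°_cell = 0.76 V and n = 2.
log Q = n(E° − E)/0.0592 = 2×(0.76 − 0.605)/0.0592 = 5.236.
With Q = [Zn²⁺]·P(H₂) / [H⁺]^2, solving for [H⁺] gives log[H⁺] = -2.842, so pH = 2.84.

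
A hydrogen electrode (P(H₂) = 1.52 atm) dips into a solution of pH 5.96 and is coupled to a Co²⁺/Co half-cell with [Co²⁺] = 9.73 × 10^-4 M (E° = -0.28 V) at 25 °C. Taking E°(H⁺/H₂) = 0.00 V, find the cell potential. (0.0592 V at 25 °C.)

The hydrogen couple is the cathode, so E°_cell = 0.28 V; n = 2.
[H⁺] = 10^(−5.96) = 1.1 × 10^-6 M, and Q = [Co²⁺]·P(H₂) / [H⁺]^2 = 1.23 × 10^9.
E = E° − (0.0592/2) log Q = 0.28 − (0.0592/2)(9.090) = 0.011 V.

0.011 V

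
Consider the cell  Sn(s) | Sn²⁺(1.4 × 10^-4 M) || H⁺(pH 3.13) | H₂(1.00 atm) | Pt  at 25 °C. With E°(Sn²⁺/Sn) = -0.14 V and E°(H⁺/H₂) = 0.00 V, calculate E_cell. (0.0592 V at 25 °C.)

0.069 V

The hydrogen couple is the cathode, so E°_cell = 0.14 V; n = 2.
[H⁺] = 10^(−3.13) = 7.4 × 10^-4 M, and Q = [Sn²⁺]·P(H₂) / [H⁺]^2 = 255.
E = E° − (0.0592/2) log Q = 0.14 − (0.0592/2)(2.406) = 0.069 V.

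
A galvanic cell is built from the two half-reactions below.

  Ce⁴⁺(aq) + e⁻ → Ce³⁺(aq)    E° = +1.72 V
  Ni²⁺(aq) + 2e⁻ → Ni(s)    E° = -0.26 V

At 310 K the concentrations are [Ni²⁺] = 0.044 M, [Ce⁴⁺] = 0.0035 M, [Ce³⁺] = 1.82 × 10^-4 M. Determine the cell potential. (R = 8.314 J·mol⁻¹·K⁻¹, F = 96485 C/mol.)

2.10 V

The Ce⁴⁺/Ce³⁺ couple has the higher reduction potential and acts as the cathode, so E°_cell = +1.72 − (-0.26) = 1.98 V.
Balancing electrons gives n = 2; the reaction quotient is Q = [Ni²⁺]·[Ce³⁺]^2/[Ce⁴⁺]^2 = 1.19 × 10^-4.
E = E° − (RT/nF) ln Q = 1.98 − (8.314×310)/(2×96485) × (-9.037) = 1.980 + 0.121 = 2.101 V.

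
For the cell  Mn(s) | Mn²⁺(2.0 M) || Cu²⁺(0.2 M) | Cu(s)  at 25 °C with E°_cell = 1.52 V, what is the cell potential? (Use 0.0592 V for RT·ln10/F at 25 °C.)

1.49 V

Balancing electrons gives n = 2; the reaction quotient is Q = [Mn²⁺]/[Cu²⁺] = 10.0.
At 25 °C, E = E° − (0.0592/n) log Q = 1.52 − (0.0592/2)(1.000) = 1.520 − 0.030 = 1.490 V.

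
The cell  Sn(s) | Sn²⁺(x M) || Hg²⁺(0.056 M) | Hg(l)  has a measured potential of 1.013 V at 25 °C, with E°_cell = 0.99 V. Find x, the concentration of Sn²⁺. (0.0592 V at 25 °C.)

From the Nernst equation, log Q = n(E° − E)/0.0592 = 2(0.99 − 1.013)/0.0592 = -0.777, so Q = 0.167.
With Q = [Sn²⁺]/[Hg²⁺] and the known concentrations, [Sn²⁺] in the numerator gives [Sn²⁺] = 0.0094 M.

0.0094 M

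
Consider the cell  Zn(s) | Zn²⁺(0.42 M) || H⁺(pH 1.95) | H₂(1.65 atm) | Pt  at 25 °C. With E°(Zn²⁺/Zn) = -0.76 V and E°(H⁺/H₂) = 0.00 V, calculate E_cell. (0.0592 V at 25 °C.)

0.65 V

The hydrogen couple is the cathode, so E°_cell = 0.76 V; n = 2.
[H⁺] = 10^(−1.95) = 0.011 M, and Q = [Zn²⁺]·P(H₂) / [H⁺]^2 = 5500.
E = E° − (0.0592/2) log Q = 0.76 − (0.0592/2)(3.741) = 0.649 V.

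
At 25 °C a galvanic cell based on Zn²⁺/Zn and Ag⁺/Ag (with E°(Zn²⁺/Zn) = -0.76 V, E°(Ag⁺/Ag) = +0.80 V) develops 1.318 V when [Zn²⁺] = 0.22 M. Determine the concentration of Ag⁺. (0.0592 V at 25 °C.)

3.8 × 10^-5 M

From the Nernst equation, log Q = n(E° − E)/0.0592 = 2(1.56 − 1.318)/0.0592 = 8.176, so Q = 1.5 × 10^8.
With Q = [Zn²⁺]/[Ag⁺]^2 and the known concentrations, [Ag⁺]^2 in the denominator gives [Ag⁺] = 3.8 × 10^-5 M.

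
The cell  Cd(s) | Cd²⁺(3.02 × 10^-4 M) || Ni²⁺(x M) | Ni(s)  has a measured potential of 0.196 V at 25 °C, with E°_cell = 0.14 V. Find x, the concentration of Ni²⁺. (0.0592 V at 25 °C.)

From the Nernst equation, log Q = n(E° − E)/0.0592 = 2(0.14 − 0.196)/0.0592 = -1.892, so Q = 0.0128.
With Q = [Cd²⁺]/[Ni²⁺] and the known concentrations, [Ni²⁺] in the denominator gives [Ni²⁺] = 0.024 M.

0.024 M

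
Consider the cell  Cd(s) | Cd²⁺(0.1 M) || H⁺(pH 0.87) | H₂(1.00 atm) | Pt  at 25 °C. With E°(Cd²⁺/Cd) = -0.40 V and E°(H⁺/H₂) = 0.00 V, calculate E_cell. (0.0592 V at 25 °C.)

0.38 V

The hydrogen couple is the cathode, so E°_cell = 0.40 V; n = 2.
[H⁺] = 10^(−0.87) = 0.13 M, and Q = [Cd²⁺]·P(H₂) / [H⁺]^2 = 5.50.
E = E° − (0.0592/2) log Q = 0.40 − (0.0592/2)(0.740) = 0.378 V.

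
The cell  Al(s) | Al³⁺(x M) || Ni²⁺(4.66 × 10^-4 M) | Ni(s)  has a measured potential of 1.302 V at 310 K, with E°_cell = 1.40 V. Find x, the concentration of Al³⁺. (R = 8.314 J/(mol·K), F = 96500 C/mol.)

0.61 M

From the Nernst equation, ln Q = nF(E° − E)/RT = 6×96500×(1.40 − 1.302)/(8.314×310) = 22.016, so Q = 3.64 × 10^9.
With Q = [Al³⁺]^2/[Ni²⁺]^3 and the known concentrations, [Al³⁺]^2 in the numerator gives [Al³⁺] = 0.61 M.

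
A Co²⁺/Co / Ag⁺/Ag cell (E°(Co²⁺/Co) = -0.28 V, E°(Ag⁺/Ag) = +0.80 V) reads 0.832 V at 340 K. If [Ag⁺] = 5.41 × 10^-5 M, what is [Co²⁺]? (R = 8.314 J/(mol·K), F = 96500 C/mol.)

0.066 M

From the Nernst equation, ln Q = nF(E° − E)/RT = 2×96500×(1.08 − 0.832)/(8.314×340) = 16.932, so Q = 2.26 × 10^7.
With Q = [Co²⁺]/[Ag⁺]^2 and the known concentrations, [Co²⁺] in the numerator gives [Co²⁺] = 0.066 M.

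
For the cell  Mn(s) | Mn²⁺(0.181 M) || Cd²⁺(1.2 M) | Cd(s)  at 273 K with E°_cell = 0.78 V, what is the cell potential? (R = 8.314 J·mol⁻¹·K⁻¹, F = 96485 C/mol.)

0.802 V

Balancing electrons gives n = 2; the reaction quotient is Q = [Mn²⁺]/[Cd²⁺] = 0.151.
E = E° − (RT/nF) ln Q = 0.78 − (8.314×273)/(2×96485) × (-1.892) = 0.780 + 0.022 = 0.802 V.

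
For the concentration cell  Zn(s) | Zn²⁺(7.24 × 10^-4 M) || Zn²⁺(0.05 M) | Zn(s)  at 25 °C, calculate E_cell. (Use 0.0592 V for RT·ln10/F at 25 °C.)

0.054 V

Both half-cells are Zn²⁺/Zn, so E°_cell = 0. The concentrated side is the cathode; the cell reaction moves Zn²⁺ from high to low concentration with n = 2.
Q = [Zn²⁺]_dilute/[Zn²⁺]_conc = 7.24 × 10^-4/0.05 = 0.0145.
E = 0 − (0.0592/2) log Q = −(0.0592/2)(-1.839) = 0.0544 V.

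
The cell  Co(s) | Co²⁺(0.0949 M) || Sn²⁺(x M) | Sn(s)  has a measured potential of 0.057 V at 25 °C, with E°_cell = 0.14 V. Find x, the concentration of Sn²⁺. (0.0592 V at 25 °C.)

1.5 × 10^-4 M

From the Nernst equation, log Q = n(E° − E)/0.0592 = 2(0.14 − 0.057)/0.0592 = 2.804, so Q = 637.
With Q = [Co²⁺]/[Sn²⁺] and the known concentrations, [Sn²⁺] in the denominator gives [Sn²⁺] = 1.5 × 10^-4 M.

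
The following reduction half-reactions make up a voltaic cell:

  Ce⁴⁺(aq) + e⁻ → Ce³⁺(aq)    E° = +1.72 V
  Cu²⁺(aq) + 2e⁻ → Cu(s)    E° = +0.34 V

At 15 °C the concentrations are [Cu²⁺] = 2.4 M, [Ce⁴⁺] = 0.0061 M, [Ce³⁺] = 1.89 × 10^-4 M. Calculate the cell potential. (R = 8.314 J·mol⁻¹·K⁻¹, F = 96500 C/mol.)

The Ce⁴⁺/Ce³⁺ couple has the higher reduction potential and acts as the cathode, so E°_cell = +1.72 − (+0.34) = 1.38 V.
Balancing electrons gives n = 2; the reaction quotient is Q = [Cu²⁺]·[Ce³⁺]^2/[Ce⁴⁺]^2 = 0.00230.
E = E° − (RT/nF) ln Q = 1.38 − (8.314×288)/(2×96500) × (-6.073) = 1.380 + 0.075 = 1.455 V.

1.46 V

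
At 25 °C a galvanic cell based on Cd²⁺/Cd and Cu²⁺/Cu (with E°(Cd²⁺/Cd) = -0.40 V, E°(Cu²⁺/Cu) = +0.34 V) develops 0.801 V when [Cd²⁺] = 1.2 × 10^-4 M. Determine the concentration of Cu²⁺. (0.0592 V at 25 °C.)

0.014 M

From the Nernst equation, log Q = n(E° − E)/0.0592 = 2(0.74 − 0.801)/0.0592 = -2.061, so Q = 0.00869.
With Q = [Cd²⁺]/[Cu²⁺] and the known concentrations, [Cu²⁺] in the denominator gives [Cu²⁺] = 0.014 M.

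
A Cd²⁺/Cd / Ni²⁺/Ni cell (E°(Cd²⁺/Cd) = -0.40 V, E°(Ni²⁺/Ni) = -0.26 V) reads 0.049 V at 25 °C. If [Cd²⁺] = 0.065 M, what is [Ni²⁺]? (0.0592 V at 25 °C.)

From the Nernst equation, log Q = n(E° − E)/0.0592 = 2(0.14 − 0.049)/0.0592 = 3.074, so Q = 1190.
With Q = [Cd²⁺]/[Ni²⁺] and the known concentrations, [Ni²⁺] in the denominator gives [Ni²⁺] = 5.5 × 10^-5 M.

5.5 × 10^-5 M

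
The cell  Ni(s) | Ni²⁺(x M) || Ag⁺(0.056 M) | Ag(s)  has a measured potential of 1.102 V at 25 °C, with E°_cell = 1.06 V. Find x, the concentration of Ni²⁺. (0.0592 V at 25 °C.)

From the Nernst equation, log Q = n(E° − E)/0.0592 = 2(1.06 − 1.102)/0.0592 = -1.419, so Q = 0.0381.
With Q = [Ni²⁺]/[Ag⁺]^2 and the known concentrations, [Ni²⁺] in the numerator gives [Ni²⁺] = 1.2 × 10^-4 M.

1.2 × 10^-4 M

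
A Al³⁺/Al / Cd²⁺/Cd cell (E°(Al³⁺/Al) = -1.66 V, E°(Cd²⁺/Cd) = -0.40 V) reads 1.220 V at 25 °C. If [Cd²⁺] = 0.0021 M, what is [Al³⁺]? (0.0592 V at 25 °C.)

0.01 M

From the Nernst equation, log Q = n(E° − E)/0.0592 = 6(1.26 − 1.220)/0.0592 = 4.054, so Q = 1.13 × 10^4.
With Q = [Al³⁺]^2/[Cd²⁺]^3 and the known concentrations, [Al³⁺]^2 in the numerator gives [Al³⁺] = 0.01 M.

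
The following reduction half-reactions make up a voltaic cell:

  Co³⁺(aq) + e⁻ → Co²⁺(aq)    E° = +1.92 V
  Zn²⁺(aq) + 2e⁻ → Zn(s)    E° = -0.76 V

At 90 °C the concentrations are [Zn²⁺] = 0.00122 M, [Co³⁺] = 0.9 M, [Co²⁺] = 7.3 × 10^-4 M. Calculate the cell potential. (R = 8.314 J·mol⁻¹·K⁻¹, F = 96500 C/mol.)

The Co³⁺/Co²⁺ couple has the higher reduction potential and acts as the cathode, so E°_cell = +1.92 − (-0.76) = 2.68 V.
Balancing electrons gives n = 2; the reaction quotient is Q = [Zn²⁺]·[Co²⁺]^2/[Co³⁺]^2 = 8.03 × 10^-10.
E = E° − (RT/nF) ln Q = 2.68 − (8.314×363)/(2×96500) × (-20.943) = 2.680 + 0.327 = 3.007 V.

3.01 V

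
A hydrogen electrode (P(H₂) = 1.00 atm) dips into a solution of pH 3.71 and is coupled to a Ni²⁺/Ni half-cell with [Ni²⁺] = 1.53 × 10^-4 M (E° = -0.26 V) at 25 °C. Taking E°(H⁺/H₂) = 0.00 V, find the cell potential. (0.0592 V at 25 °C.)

The hydrogen couple is the cathode, so E°_cell = 0.26 V; n = 2.
[H⁺] = 10^(−3.71) = 1.9 × 10^-4 M, and Q = [Ni²⁺]·P(H₂) / [H⁺]^2 = 4020.
E = E° − (0.0592/2) log Q = 0.26 − (0.0592/2)(3.605) = 0.153 V.

0.15 V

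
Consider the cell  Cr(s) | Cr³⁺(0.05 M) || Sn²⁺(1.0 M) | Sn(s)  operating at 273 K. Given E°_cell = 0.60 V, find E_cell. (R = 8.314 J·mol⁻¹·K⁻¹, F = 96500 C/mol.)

Balancing electrons gives n = 6; the reaction quotient is Q = [Cr³⁺]^2/[Sn²⁺]^3 = 0.00250.
E = E° − (RT/nF) ln Q = 0.60 − (8.314×273)/(6×96500) × (-5.991) = 0.600 + 0.023 = 0.623 V.

0.623 V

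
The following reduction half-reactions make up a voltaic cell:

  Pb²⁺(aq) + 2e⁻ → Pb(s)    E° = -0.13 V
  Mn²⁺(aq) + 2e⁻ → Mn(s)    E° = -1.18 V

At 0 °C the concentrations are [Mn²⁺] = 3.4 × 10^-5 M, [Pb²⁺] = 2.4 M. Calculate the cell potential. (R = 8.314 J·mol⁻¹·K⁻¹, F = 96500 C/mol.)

1.18 V

The Pb²⁺/Pb couple has the higher reduction potential and acts as the cathode, so E°_cell = -0.13 − (-1.18) = 1.05 V.
Balancing electrons gives n = 2; the reaction quotient is Q = [Mn²⁺]/[Pb²⁺] = 1.42 × 10^-5.
E = E° − (RT/nF) ln Q = 1.05 − (8.314×273)/(2×96500) × (-11.165) = 1.050 + 0.131 = 1.181 V.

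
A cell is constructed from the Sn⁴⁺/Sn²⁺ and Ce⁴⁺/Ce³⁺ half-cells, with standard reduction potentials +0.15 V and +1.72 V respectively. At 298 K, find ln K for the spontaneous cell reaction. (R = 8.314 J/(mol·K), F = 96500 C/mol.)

E°_cell = +1.72 − (+0.15) = 1.57 V, with n = 2 electrons transferred.
At equilibrium E = 0, so the Nernst equation gives ln K = nFE°/RT = (2)(96500)(1.57)/((8.314)(298)) = 122.30.

ln K = 122.3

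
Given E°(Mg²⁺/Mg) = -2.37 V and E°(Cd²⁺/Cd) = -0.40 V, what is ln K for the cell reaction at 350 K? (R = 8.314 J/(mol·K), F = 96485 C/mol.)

ln K = 130.6

E°_cell = -0.40 − (-2.37) = 1.97 V, with n = 2 electrons transferred.
At equilibrium E = 0, so the Nernst equation gives ln K = nFE°/RT = (2)(96485)(1.97)/((8.314)(350)) = 130.64.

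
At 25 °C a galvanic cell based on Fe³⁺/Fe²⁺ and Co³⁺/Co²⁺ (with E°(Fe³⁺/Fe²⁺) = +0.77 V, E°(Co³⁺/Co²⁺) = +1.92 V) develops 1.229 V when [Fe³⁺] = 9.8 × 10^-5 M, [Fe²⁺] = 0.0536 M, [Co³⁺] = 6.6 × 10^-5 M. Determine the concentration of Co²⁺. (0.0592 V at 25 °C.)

0.0017 M

From the Nernst equation, log Q = n(E° − E)/0.0592 = 1(1.15 − 1.229)/0.0592 = -1.334, so Q = 0.0463.
With Q = [Fe³⁺]·[Co²⁺]/([Fe²⁺]·[Co³⁺]) and the known concentrations, [Co²⁺] in the numerator gives [Co²⁺] = 0.0017 M.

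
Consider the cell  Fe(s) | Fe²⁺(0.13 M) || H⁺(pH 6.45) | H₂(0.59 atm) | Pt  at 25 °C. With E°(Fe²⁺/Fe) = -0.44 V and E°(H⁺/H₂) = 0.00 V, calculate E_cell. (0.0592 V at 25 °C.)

The hydrogen couple is the cathode, so E°_cell = 0.44 V; n = 2.
[H⁺] = 10^(−6.45) = 3.5 × 10^-7 M, and Q = [Fe²⁺]·P(H₂) / [H⁺]^2 = 6.09 × 10^11.
E = E° − (0.0592/2) log Q = 0.44 − (0.0592/2)(11.785) = 0.091 V.

0.091 V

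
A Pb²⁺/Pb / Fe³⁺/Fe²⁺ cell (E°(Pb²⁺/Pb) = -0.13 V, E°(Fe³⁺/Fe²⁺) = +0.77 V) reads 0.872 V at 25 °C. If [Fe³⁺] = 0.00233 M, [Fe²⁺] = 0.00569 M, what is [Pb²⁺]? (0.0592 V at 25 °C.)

1.5 M

From the Nernst equation, log Q = n(E° − E)/0.0592 = 2(0.90 − 0.872)/0.0592 = 0.946, so Q = 8.83.
With Q = [Pb²⁺]·[Fe²⁺]^2/[Fe³⁺]^2 and the known concentrations, [Pb²⁺] in the numerator gives [Pb²⁺] = 1.5 M.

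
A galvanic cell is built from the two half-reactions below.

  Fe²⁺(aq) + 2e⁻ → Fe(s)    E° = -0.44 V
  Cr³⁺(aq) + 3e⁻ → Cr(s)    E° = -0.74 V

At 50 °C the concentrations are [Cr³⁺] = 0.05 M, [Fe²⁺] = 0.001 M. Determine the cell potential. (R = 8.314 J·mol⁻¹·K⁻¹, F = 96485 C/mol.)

The Fe²⁺/Fe couple has the higher reduction potential and acts as the cathode, so E°_cell = -0.44 − (-0.74) = 0.30 V.
Balancing electrons gives n = 6; the reaction quotient is Q = [Cr³⁺]^2/[Fe²⁺]^3 = 2.5 × 10^6.
E = E° − (RT/nF) ln Q = 0.30 − (8.314×323)/(6×96485) × (14.732) = 0.300 − 0.068 = 0.232 V.

0.232 V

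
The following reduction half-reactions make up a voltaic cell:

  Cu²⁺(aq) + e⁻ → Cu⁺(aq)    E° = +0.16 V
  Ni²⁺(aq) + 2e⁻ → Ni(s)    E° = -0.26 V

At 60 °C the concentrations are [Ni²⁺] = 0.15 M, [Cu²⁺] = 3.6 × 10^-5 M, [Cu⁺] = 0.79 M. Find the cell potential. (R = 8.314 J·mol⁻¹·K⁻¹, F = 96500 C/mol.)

The Cu²⁺/Cu⁺ couple has the higher reduction potential and acts as the cathode, so E°_cell = +0.16 − (-0.26) = 0.42 V.
Balancing electrons gives n = 2; the reaction quotient is Q = [Ni²⁺]·[Cu⁺]^2/[Cu²⁺]^2 = 7.22 × 10^7.
E = E° − (RT/nF) ln Q = 0.42 − (8.314×333)/(2×96500) × (18.095) = 0.420 − 0.260 = 0.160 V.

0.160 V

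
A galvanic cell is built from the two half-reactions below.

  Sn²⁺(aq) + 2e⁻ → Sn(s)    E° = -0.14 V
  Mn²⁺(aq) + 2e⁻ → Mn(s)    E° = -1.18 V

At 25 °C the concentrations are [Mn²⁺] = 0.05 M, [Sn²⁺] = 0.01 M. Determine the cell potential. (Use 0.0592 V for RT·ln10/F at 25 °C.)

1.02 V

The Sn²⁺/Sn couple has the higher reduction potential and acts as the cathode, so E°_cell = -0.14 − (-1.18) = 1.04 V.
Balancing electrons gives n = 2; the reaction quotient is Q = [Mn²⁺]/[Sn²⁺] = 5.00.
At 25 °C, E = E° − (0.0592/n) log Q = 1.04 − (0.0592/2)(0.699) = 1.040 − 0.021 = 1.019 V.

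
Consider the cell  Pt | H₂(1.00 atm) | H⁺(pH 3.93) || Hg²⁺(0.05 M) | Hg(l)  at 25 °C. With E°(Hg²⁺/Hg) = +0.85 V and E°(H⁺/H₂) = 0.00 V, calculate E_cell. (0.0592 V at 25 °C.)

The Hg²⁺/Hg couple is the cathode, so E°_cell = 0.85 V; n = 2.
[H⁺] = 10^(−3.93) = 1.2 × 10^-4 M, and Q = [H⁺]^2 / ([Hg²⁺]·P(H₂)) = 2.76 × 10^-7.
E = E° − (0.0592/2) log Q = 0.85 − (0.0592/2)(-6.559) = 1.044 V.

1.04 V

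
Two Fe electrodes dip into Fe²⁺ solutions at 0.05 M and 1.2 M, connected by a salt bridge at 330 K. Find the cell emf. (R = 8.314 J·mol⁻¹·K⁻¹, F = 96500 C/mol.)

0.045 V

Both half-cells are Fe²⁺/Fe, so E°_cell = 0. The concentrated side is the cathode; the cell reaction moves Fe²⁺ from high to low concentration with n = 2.
Q = [Fe²⁺]_dilute/[Fe²⁺]_conc = 0.05/1.2 = 0.0417.
E = 0 − (RT/nF) ln Q = −((8.314×330)/(2×96500))(-3.178) = 0.0452 V.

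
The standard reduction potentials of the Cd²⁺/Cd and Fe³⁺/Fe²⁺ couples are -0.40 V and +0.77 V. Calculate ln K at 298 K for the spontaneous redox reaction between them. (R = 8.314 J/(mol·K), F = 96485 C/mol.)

ln K = 91.1

E°_cell = +0.77 − (-0.40) = 1.17 V, with n = 2 electrons transferred.
At equilibrium E = 0, so the Nernst equation gives ln K = nFE°/RT = (2)(96485)(1.17)/((8.314)(298)) = 91.13.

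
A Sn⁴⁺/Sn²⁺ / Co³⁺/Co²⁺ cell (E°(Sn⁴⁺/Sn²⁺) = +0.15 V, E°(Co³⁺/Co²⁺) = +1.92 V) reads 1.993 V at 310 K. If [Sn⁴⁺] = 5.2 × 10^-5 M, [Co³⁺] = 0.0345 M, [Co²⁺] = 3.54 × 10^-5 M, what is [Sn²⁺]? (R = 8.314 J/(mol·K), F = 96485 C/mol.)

9.8 × 10^-4 M

From the Nernst equation, ln Q = nF(E° − E)/RT = 2×96485×(1.77 − 1.993)/(8.314×310) = -16.696, so Q = 5.61 × 10^-8.
With Q = [Sn⁴⁺]·[Co²⁺]^2/([Sn²⁺]·[Co³⁺]^2) and the known concentrations, [Sn²⁺] in the denominator gives [Sn²⁺] = 9.8 × 10^-4 M.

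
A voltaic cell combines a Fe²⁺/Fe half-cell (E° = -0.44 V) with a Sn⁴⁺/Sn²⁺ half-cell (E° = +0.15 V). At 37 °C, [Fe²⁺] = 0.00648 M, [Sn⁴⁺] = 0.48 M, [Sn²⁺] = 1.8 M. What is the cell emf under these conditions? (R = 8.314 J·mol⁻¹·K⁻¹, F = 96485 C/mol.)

0.640 V

The Sn⁴⁺/Sn²⁺ couple has the higher reduction potential and acts as the cathode, so E°_cell = +0.15 − (-0.44) = 0.59 V.
Balancing electrons gives n = 2; the reaction quotient is Q = [Fe²⁺]·[Sn²⁺]/[Sn⁴⁺] = 0.0243.
E = E° − (RT/nF) ln Q = 0.59 − (8.314×310)/(2×96485) × (-3.717) = 0.590 + 0.050 = 0.640 V.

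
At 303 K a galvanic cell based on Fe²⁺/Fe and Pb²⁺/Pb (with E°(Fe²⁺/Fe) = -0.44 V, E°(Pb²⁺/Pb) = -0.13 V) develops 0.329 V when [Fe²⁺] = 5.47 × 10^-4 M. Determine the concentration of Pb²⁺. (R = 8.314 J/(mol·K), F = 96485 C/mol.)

From the Nernst equation, ln Q = nF(E° − E)/RT = 2×96485×(0.31 − 0.329)/(8.314×303) = -1.455, so Q = 0.233.
With Q = [Fe²⁺]/[Pb²⁺] and the known concentrations, [Pb²⁺] in the denominator gives [Pb²⁺] = 0.0023 M.

0.0023 M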